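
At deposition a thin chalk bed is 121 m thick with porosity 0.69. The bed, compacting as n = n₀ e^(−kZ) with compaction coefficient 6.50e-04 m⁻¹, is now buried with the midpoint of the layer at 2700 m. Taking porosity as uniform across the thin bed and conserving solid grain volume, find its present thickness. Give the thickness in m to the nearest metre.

43 m

Working in km (1 km = 1000 m; k in km⁻¹ = k in m⁻¹ × 1000):
Porosity at 2.7 km: n = 0.69·exp(−0.65×2.7) = 0.1193
Solid-volume conservation: h(1−n) = h₀(1−n₀) ⇒ h = h₀·(1−n₀)/(1−n)
h = 0.121 × (1 − 0.69)/(1 − 0.1193) = 0.121 × 0.3520 = 0.0426 km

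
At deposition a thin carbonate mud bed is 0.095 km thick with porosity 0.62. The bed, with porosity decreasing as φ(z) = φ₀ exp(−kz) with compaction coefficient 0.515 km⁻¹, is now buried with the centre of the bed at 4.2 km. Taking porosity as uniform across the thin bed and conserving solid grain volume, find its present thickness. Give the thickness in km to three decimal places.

Porosity at 4.2 km: φ = 0.62·exp(−0.515×4.2) = 0.0713
Solid-volume conservation: h(1−φ) = h₀(1−φ₀) ⇒ h = h₀·(1−φ₀)/(1−φ)
h = 0.095 × (1 − 0.62)/(1 − 0.0713) = 0.095 × 0.4092 = 0.0389 km

0.039 km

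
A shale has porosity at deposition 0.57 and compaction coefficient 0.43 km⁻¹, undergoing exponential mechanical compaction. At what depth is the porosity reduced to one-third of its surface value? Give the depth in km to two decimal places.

φ/φ₀ = 1/3 ⇒ exp(−k·z) = 1/3 ⇒ z = ln(3) / k
z = 1.0986 / 0.43 = 2.555 km

2.55 km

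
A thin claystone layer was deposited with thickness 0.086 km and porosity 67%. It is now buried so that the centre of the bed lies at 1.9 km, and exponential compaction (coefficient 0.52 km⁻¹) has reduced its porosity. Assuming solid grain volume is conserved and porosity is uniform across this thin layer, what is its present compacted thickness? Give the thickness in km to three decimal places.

Porosity at 1.9 km: phi = 0.67·exp(−0.52×1.9) = 0.2495
Solid-volume conservation: h(1−phi) = h₀(1−phi₀) ⇒ h = h₀·(1−phi₀)/(1−phi)
h = 0.086 × (1 − 0.67)/(1 − 0.2495) = 0.086 × 0.4397 = 0.0378 km

0.038 km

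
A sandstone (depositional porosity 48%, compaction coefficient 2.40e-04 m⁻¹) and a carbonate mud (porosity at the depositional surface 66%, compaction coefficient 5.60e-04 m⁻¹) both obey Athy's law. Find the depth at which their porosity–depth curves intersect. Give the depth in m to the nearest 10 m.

1000 m

Working in km (1 km = 1000 m; c in km⁻¹ = c in m⁻¹ × 1000):
Set n₀ₐ e^(−cₐZ) = n₀ᵦ e^(−cᵦZ) ⇒ ln(n₀ₐ/n₀ᵦ) = (cₐ − cᵦ)·Z
Z = ln(0.48/0.66) / (0.24 − 0.56) = -0.3185 / -0.32 = 0.995 km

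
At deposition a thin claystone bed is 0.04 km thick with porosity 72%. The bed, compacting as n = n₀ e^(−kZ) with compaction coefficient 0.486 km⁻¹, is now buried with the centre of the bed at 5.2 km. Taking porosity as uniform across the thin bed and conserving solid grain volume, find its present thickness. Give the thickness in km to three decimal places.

Porosity at 5.2 km: n = 0.72·exp(−0.486×5.2) = 0.0575
Solid-volume conservation: h(1−n) = h₀(1−n₀) ⇒ h = h₀·(1−n₀)/(1−n)
h = 0.04 × (1 − 0.72)/(1 − 0.0575) = 0.04 × 0.2971 = 0.0119 km

0.012 km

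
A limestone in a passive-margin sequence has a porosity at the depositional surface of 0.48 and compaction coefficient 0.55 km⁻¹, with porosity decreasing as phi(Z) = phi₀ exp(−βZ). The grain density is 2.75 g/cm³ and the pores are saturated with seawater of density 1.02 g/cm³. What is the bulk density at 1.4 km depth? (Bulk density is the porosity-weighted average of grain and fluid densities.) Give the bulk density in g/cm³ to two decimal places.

Porosity at depth: phi = 0.48·exp(−0.55×1.4) = 0.48×0.4630 = 0.2222
Bulk density: ρ_b = (1−phi)ρ_g + phi·ρ_f = 0.7778×2.75 + 0.2222×1.02
       = 2.139 + 0.227 = 2.366 g/cm³

2.37 g/cm³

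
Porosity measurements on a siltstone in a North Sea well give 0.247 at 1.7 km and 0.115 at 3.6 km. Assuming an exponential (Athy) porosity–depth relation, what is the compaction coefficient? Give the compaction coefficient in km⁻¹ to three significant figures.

Athy: n(Z) = n₀ e^(−kZ) ⇒ n₁/n₂ = e^{k(Z₂−Z₁)} ⇒ k = ln(n₁/n₂)/(Z₂−Z₁)
k = ln(0.247/0.115) / (3.6 − 1.7) = ln(2.148) / 1.9 = 0.7645 / 1.9 = 0.4023 km⁻¹

0.402 km⁻¹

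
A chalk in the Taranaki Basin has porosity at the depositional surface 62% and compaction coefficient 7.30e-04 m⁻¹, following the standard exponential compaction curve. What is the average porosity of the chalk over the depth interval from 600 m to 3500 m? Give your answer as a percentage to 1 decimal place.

16.6%

Working in km (1 km = 1000 m; β in km⁻¹ = β in m⁻¹ × 1000):
⟨n⟩ = (1/(z₂−z₁)) ∫ n₀ e^(−βz) dz = n₀·(e^(−β·z₁) − e^(−β·z₂)) / (β·(z₂−z₁))
e^(−0.73×0.6) = 0.6453; e^(−0.73×3.5) = 0.0777
⟨n⟩ = 0.62 × (0.6453 − 0.0777) / (0.73 × 2.9) = 0.62 × 0.2681 = 0.1662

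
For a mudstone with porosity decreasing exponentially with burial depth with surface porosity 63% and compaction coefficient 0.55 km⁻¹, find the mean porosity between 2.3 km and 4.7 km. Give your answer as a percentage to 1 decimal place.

⟨φ⟩ = (1/(d₂−d₁)) ∫ φ₀ e^(−βd) dd = φ₀·(e^(−β·d₁) − e^(−β·d₂)) / (β·(d₂−d₁))
e^(−0.55×2.3) = 0.2822; e^(−0.55×4.7) = 0.0754
⟨φ⟩ = 0.63 × (0.2822 − 0.0754) / (0.55 × 2.4) = 0.63 × 0.1567 = 0.0987

9.9%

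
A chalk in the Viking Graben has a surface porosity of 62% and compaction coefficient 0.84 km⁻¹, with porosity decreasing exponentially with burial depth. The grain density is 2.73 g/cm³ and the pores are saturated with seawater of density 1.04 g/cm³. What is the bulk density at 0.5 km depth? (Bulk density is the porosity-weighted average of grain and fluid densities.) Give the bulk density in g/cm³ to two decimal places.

Porosity at depth: phi = 0.62·exp(−0.84×0.5) = 0.62×0.6570 = 0.4074
Bulk density: ρ_b = (1−phi)ρ_g + phi·ρ_f = 0.5926×2.73 + 0.4074×1.04
       = 1.618 + 0.424 = 2.042 g/cm³

2.04 g/cm³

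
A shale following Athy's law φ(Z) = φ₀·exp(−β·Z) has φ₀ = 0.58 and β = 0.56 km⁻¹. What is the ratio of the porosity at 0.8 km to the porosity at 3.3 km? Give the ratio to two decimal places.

φ(Z₁)/φ(Z₂) = e^(−β·Z₁)/e^(−β·Z₂) = e^{β(Z₂−Z₁)}
= exp(0.56 × 2.5) = exp(1.4) = 4.0552

4.06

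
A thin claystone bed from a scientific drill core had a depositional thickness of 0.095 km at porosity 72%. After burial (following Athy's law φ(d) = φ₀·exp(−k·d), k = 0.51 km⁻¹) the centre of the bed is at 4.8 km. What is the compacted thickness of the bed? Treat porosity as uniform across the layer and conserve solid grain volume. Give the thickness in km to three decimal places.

Porosity at 4.8 km: φ = 0.72·exp(−0.51×4.8) = 0.0623
Solid-volume conservation: h(1−φ) = h₀(1−φ₀) ⇒ h = h₀·(1−φ₀)/(1−φ)
h = 0.095 × (1 − 0.72)/(1 − 0.0623) = 0.095 × 0.2986 = 0.0284 km

0.028 km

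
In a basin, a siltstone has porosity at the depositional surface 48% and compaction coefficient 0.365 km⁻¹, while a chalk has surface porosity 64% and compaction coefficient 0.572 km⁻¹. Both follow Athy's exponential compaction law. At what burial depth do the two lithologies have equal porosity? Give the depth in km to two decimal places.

Set φ₀ₐ e^(−cₐz) = φ₀ᵦ e^(−cᵦz) ⇒ ln(φ₀ₐ/φ₀ᵦ) = (cₐ − cᵦ)·z
z = ln(0.48/0.64) / (0.365 − 0.572) = -0.2877 / -0.207 = 1.390 km

1.39 km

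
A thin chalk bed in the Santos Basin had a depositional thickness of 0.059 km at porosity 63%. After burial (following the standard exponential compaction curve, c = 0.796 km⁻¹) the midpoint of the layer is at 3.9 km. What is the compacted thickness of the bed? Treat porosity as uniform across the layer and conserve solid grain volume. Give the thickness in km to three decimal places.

Porosity at 3.9 km: phi = 0.63·exp(−0.796×3.9) = 0.0283
Solid-volume conservation: h(1−phi) = h₀(1−phi₀) ⇒ h = h₀·(1−phi₀)/(1−phi)
h = 0.059 × (1 − 0.63)/(1 − 0.0283) = 0.059 × 0.3808 = 0.0225 km

0.022 km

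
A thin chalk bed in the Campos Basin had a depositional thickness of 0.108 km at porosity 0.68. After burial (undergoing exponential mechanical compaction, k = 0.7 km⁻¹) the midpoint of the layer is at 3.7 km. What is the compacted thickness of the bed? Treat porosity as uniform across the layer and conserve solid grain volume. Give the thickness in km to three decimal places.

Porosity at 3.7 km: n = 0.68·exp(−0.7×3.7) = 0.0510
Solid-volume conservation: h(1−n) = h₀(1−n₀) ⇒ h = h₀·(1−n₀)/(1−n)
h = 0.108 × (1 − 0.68)/(1 − 0.0510) = 0.108 × 0.3372 = 0.0364 km

0.036 km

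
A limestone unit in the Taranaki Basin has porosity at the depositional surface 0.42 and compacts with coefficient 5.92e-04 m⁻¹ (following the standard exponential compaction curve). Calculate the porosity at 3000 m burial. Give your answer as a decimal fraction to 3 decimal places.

0.071

Working in km (1 km = 1000 m; c in km⁻¹ = c in m⁻¹ × 1000):
phi = phi₀·exp(−c·z) = 0.42 × exp(−0.592 × 3) = 0.42 × exp(−1.776)
  = 0.42 × 0.1693 = 0.0711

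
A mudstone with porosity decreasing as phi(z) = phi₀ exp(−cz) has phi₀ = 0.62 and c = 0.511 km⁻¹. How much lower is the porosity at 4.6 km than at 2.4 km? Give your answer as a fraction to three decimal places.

phi(2.4) = 0.62·e^(−0.511×2.4) = 0.1819
phi(4.6) = 0.62·e^(−0.511×4.6) = 0.0591
Δphi = 0.1819 − 0.0591 = 0.1228

0.123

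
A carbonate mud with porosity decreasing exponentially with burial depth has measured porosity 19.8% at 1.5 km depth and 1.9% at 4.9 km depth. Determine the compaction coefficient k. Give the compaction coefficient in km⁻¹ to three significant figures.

0.689 km⁻¹

Athy: phi(d) = phi₀ e^(−kd) ⇒ phi₁/phi₂ = e^{k(d₂−d₁)} ⇒ k = ln(phi₁/phi₂)/(d₂−d₁)
k = ln(0.198/0.019) / (4.9 − 1.5) = ln(10.42) / 3.4 = 2.3438 / 3.4 = 0.6894 km⁻¹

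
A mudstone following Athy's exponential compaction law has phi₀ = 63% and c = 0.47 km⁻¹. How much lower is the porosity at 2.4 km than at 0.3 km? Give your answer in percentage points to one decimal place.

34.3 percentage points

phi(0.3) = 0.63·e^(−0.47×0.3) = 0.5471
phi(2.4) = 0.63·e^(−0.47×2.4) = 0.2039
Δphi = 0.5471 − 0.2039 = 0.3432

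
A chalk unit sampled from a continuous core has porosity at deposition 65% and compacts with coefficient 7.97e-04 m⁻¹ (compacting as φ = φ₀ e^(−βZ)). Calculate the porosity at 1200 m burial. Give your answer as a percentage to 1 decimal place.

Working in km (1 km = 1000 m; β in km⁻¹ = β in m⁻¹ × 1000):
φ = φ₀·exp(−β·Z) = 0.65 × exp(−0.797 × 1.2) = 0.65 × exp(−0.9564)
  = 0.65 × 0.3843 = 0.2498

25.0%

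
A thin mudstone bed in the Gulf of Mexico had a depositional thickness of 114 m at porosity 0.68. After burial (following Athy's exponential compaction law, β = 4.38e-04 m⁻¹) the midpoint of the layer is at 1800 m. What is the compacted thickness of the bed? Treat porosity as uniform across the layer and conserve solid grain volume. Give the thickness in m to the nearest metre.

Working in km (1 km = 1000 m; β in km⁻¹ = β in m⁻¹ × 1000):
Porosity at 1.8 km: n = 0.68·exp(−0.438×1.8) = 0.3091
Solid-volume conservation: h(1−n) = h₀(1−n₀) ⇒ h = h₀·(1−n₀)/(1−n)
h = 0.114 × (1 − 0.68)/(1 − 0.3091) = 0.114 × 0.4632 = 0.0528 km

53 m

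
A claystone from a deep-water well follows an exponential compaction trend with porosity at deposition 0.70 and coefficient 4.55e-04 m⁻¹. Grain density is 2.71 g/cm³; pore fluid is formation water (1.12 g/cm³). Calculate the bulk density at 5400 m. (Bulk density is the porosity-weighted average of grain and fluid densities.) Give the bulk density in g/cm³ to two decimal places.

2.61 g/cm³

Working in km (1 km = 1000 m; k in km⁻¹ = k in m⁻¹ × 1000):
Porosity at depth: φ = 0.7·exp(−0.455×5.4) = 0.7×0.0857 = 0.0600
Bulk density: ρ_b = (1−φ)ρ_g + φ·ρ_f = 0.9400×2.71 + 0.0600×1.12
       = 2.547 + 0.067 = 2.615 g/cm³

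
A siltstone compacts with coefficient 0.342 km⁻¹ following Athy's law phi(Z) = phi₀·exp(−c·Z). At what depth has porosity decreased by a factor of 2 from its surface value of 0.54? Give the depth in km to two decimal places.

2.03 km

phi/phi₀ = 1/2 ⇒ exp(−c·Z) = 1/2 ⇒ Z = ln(2) / c
Z = 0.6931 / 0.342 = 2.027 km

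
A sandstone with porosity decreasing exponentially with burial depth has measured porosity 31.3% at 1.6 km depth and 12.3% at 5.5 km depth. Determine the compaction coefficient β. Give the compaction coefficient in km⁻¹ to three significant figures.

Athy: φ(d) = φ₀ e^(−βd) ⇒ φ₁/φ₂ = e^{β(d₂−d₁)} ⇒ β = ln(φ₁/φ₂)/(d₂−d₁)
β = ln(0.313/0.123) / (5.5 − 1.6) = ln(2.545) / 3.9 = 0.9340 / 3.9 = 0.2395 km⁻¹

0.239 km⁻¹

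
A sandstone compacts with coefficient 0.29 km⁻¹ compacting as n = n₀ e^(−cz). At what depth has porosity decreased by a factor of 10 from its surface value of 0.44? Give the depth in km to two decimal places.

n/n₀ = 1/10 ⇒ exp(−c·z) = 1/10 ⇒ z = ln(10) / c
z = 2.3026 / 0.29 = 7.940 km

7.94 km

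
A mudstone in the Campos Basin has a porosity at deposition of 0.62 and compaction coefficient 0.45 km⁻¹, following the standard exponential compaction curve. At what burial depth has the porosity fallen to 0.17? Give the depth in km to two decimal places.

Invert Athy's law: d = ln(φ₀/φ) / β
d = ln(0.62/0.17) / 0.45 = ln(3.647) / 0.45 = 1.2939 / 0.45 = 2.875 km

2.88 km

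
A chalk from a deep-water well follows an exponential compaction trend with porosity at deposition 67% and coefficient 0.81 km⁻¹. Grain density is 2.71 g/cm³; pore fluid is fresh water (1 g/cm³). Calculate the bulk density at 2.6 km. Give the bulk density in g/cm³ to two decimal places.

Porosity at depth: phi = 0.67·exp(−0.81×2.6) = 0.67×0.1217 = 0.0816
Bulk density: ρ_b = (1−phi)ρ_g + phi·ρ_f = 0.9184×2.71 + 0.0816×1
       = 2.489 + 0.082 = 2.571 g/cm³

2.57 g/cm³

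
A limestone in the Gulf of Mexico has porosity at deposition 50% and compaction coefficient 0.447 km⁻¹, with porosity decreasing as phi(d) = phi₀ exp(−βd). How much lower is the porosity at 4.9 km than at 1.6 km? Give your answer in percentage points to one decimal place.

18.9 percentage points

phi(1.6) = 0.5·e^(−0.447×1.6) = 0.2445
phi(4.9) = 0.5·e^(−0.447×4.9) = 0.0559
Δphi = 0.2445 − 0.0559 = 0.1886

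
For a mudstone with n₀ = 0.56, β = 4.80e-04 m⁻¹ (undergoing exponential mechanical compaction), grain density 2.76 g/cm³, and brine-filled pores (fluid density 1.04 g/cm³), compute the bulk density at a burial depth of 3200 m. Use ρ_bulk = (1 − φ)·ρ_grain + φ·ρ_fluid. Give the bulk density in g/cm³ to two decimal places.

2.55 g/cm³

Working in km (1 km = 1000 m; β in km⁻¹ = β in m⁻¹ × 1000):
Porosity at depth: n = 0.56·exp(−0.48×3.2) = 0.56×0.2152 = 0.1205
Bulk density: ρ_b = (1−n)ρ_g + n·ρ_f = 0.8795×2.76 + 0.1205×1.04
       = 2.427 + 0.125 = 2.553 g/cm³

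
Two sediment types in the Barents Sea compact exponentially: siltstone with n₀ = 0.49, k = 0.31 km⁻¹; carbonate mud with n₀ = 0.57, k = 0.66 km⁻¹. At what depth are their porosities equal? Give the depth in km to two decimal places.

0.43 km

Set n₀ₐ e^(−kₐz) = n₀ᵦ e^(−kᵦz) ⇒ ln(n₀ₐ/n₀ᵦ) = (kₐ − kᵦ)·z
z = ln(0.49/0.57) / (0.31 − 0.66) = -0.1512 / -0.35 = 0.432 km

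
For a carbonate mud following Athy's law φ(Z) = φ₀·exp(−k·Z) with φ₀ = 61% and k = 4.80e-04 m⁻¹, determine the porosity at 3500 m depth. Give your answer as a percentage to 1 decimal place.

Working in km (1 km = 1000 m; k in km⁻¹ = k in m⁻¹ × 1000):
φ = φ₀·exp(−k·Z) = 0.61 × exp(−0.48 × 3.5) = 0.61 × exp(−1.68)
  = 0.61 × 0.1864 = 0.1137

11.4%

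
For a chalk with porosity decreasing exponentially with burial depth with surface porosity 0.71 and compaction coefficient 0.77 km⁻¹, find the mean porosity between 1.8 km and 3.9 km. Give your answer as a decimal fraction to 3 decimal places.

0.088

⟨φ⟩ = (1/(z₂−z₁)) ∫ φ₀ e^(−cz) dz = φ₀·(e^(−c·z₁) − e^(−c·z₂)) / (c·(z₂−z₁))
e^(−0.77×1.8) = 0.2501; e^(−0.77×3.9) = 0.0496
⟨φ⟩ = 0.71 × (0.2501 − 0.0496) / (0.77 × 2.1) = 0.71 × 0.1240 = 0.0880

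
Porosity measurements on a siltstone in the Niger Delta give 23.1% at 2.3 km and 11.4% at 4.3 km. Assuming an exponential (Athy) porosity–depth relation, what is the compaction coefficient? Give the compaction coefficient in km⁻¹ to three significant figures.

Athy: φ(d) = φ₀ e^(−cd) ⇒ φ₁/φ₂ = e^{c(d₂−d₁)} ⇒ c = ln(φ₁/φ₂)/(d₂−d₁)
c = ln(0.231/0.114) / (4.3 − 2.3) = ln(2.026) / 2 = 0.7062 / 2 = 0.3531 km⁻¹

0.353 km⁻¹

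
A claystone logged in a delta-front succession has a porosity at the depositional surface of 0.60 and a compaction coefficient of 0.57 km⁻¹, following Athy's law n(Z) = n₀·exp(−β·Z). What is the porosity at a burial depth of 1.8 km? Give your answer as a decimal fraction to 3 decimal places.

n = n₀·exp(−β·Z) = 0.6 × exp(−0.57 × 1.8) = 0.6 × exp(−1.026)
  = 0.6 × 0.3584 = 0.2151

0.215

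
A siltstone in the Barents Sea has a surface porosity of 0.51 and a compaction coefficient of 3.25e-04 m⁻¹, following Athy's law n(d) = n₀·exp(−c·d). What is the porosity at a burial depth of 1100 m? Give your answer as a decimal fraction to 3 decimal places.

Working in km (1 km = 1000 m; c in km⁻¹ = c in m⁻¹ × 1000):
n = n₀·exp(−c·d) = 0.51 × exp(−0.325 × 1.1) = 0.51 × exp(−0.3575)
  = 0.51 × 0.6994 = 0.3567

0.357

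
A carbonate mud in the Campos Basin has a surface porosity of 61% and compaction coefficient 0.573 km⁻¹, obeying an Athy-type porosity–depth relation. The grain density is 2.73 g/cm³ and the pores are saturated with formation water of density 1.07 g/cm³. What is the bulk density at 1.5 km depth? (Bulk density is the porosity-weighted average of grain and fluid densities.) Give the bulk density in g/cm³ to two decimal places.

Porosity at depth: n = 0.61·exp(−0.573×1.5) = 0.61×0.4234 = 0.2583
Bulk density: ρ_b = (1−n)ρ_g + n·ρ_f = 0.7417×2.73 + 0.2583×1.07
       = 2.025 + 0.276 = 2.301 g/cm³

2.30 g/cm³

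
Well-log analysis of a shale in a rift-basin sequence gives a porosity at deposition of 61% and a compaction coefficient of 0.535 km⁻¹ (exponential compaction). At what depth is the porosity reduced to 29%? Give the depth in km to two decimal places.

Invert Athy's law: Z = ln(φ₀/φ) / c
Z = ln(0.61/0.29) / 0.535 = ln(2.103) / 0.535 = 0.7436 / 0.535 = 1.390 km

1.39 km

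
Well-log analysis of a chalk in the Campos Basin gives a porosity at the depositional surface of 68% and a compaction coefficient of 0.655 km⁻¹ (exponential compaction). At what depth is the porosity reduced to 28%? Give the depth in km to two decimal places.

1.35 km

Invert Athy's law: d = ln(n₀/n) / c
d = ln(0.68/0.28) / 0.655 = ln(2.429) / 0.655 = 0.8873 / 0.655 = 1.355 km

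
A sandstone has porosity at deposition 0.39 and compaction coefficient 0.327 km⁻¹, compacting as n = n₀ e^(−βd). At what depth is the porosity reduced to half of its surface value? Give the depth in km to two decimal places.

2.12 km

n/n₀ = 1/2 ⇒ exp(−β·d) = 1/2 ⇒ d = ln(2) / β
d = 0.6931 / 0.327 = 2.120 km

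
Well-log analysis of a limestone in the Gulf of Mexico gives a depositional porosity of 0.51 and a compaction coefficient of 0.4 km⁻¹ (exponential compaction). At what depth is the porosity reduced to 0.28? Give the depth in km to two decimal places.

1.50 km

Invert Athy's law: z = ln(φ₀/φ) / c
z = ln(0.51/0.28) / 0.4 = ln(1.821) / 0.4 = 0.5996 / 0.4 = 1.499 km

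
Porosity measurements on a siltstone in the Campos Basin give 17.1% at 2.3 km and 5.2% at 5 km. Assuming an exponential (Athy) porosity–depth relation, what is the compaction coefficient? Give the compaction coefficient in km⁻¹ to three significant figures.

Athy: φ(Z) = φ₀ e^(−βZ) ⇒ φ₁/φ₂ = e^{β(Z₂−Z₁)} ⇒ β = ln(φ₁/φ₂)/(Z₂−Z₁)
β = ln(0.171/0.052) / (5 − 2.3) = ln(3.288) / 2.7 = 1.1904 / 2.7 = 0.4409 km⁻¹

0.441 km⁻¹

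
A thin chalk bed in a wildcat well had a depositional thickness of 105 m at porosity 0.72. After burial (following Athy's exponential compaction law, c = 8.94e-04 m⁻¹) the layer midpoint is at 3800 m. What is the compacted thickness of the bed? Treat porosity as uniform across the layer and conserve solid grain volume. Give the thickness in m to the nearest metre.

30 m

Working in km (1 km = 1000 m; c in km⁻¹ = c in m⁻¹ × 1000):
Porosity at 3.8 km: n = 0.72·exp(−0.894×3.8) = 0.0241
Solid-volume conservation: h(1−n) = h₀(1−n₀) ⇒ h = h₀·(1−n₀)/(1−n)
h = 0.105 × (1 − 0.72)/(1 − 0.0241) = 0.105 × 0.2869 = 0.0301 km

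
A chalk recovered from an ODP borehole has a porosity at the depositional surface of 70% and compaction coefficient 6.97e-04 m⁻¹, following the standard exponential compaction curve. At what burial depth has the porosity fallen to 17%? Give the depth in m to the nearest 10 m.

2030 m

Working in km (1 km = 1000 m; k in km⁻¹ = k in m⁻¹ × 1000):
Invert Athy's law: d = ln(phi₀/phi) / k
d = ln(0.7/0.17) / 0.697 = ln(4.118) / 0.697 = 1.4153 / 0.697 = 2.031 km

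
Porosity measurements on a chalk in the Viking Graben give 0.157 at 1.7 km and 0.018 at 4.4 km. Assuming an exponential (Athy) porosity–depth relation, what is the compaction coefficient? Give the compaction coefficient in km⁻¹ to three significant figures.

0.802 km⁻¹

Athy: phi(Z) = phi₀ e^(−kZ) ⇒ phi₁/phi₂ = e^{k(Z₂−Z₁)} ⇒ k = ln(phi₁/phi₂)/(Z₂−Z₁)
k = ln(0.157/0.018) / (4.4 − 1.7) = ln(8.722) / 2.7 = 2.1659 / 2.7 = 0.8022 km⁻¹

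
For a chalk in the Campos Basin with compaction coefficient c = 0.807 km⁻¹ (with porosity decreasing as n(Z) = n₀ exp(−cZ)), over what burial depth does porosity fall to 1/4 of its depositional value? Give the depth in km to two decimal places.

1.72 km

n/n₀ = 1/4 ⇒ exp(−c·Z) = 1/4 ⇒ Z = ln(4) / c
Z = 1.3863 / 0.807 = 1.718 km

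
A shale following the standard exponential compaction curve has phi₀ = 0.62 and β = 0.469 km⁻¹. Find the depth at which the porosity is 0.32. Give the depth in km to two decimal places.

Invert Athy's law: d = ln(phi₀/phi) / β
d = ln(0.62/0.32) / 0.469 = ln(1.938) / 0.469 = 0.6614 / 0.469 = 1.410 km

1.41 km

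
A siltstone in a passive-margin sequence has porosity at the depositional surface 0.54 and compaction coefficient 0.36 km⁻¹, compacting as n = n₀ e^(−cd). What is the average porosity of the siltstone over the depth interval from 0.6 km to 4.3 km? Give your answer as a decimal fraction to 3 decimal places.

0.240

⟨n⟩ = (1/(d₂−d₁)) ∫ n₀ e^(−cd) dd = n₀·(e^(−c·d₁) − e^(−c·d₂)) / (c·(d₂−d₁))
e^(−0.36×0.6) = 0.8057; e^(−0.36×4.3) = 0.2127
⟨n⟩ = 0.54 × (0.8057 − 0.2127) / (0.36 × 3.7) = 0.54 × 0.4452 = 0.2404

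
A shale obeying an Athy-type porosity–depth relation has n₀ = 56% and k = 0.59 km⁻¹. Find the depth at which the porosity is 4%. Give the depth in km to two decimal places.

Invert Athy's law: z = ln(n₀/n) / k
z = ln(0.56/0.04) / 0.59 = ln(14) / 0.59 = 2.6391 / 0.59 = 4.473 km

4.47 km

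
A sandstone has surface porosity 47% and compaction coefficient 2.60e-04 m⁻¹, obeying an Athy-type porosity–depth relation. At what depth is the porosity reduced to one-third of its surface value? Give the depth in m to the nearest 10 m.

4230 m

Working in km (1 km = 1000 m; β in km⁻¹ = β in m⁻¹ × 1000):
n/n₀ = 1/3 ⇒ exp(−β·Z) = 1/3 ⇒ Z = ln(3) / β
Z = 1.0986 / 0.26 = 4.225 km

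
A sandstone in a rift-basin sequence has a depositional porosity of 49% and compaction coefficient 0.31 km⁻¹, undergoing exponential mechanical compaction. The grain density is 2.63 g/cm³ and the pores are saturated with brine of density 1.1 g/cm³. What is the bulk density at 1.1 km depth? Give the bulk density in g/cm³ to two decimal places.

Porosity at depth: n = 0.49·exp(−0.31×1.1) = 0.49×0.7111 = 0.3484
Bulk density: ρ_b = (1−n)ρ_g + n·ρ_f = 0.6516×2.63 + 0.3484×1.1
       = 1.714 + 0.383 = 2.097 g/cm³

2.10 g/cm³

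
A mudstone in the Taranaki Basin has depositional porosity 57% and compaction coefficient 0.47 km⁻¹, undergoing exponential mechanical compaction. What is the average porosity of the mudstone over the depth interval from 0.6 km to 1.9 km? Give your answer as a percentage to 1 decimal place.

32.2%

⟨n⟩ = (1/(z₂−z₁)) ∫ n₀ e^(−cz) dz = n₀·(e^(−c·z₁) − e^(−c·z₂)) / (c·(z₂−z₁))
e^(−0.47×0.6) = 0.7543; e^(−0.47×1.9) = 0.4094
⟨n⟩ = 0.57 × (0.7543 − 0.4094) / (0.47 × 1.3) = 0.57 × 0.5644 = 0.3217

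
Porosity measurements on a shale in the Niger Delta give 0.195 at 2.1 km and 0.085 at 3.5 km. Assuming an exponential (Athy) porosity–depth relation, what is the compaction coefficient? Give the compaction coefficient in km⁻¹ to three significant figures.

Athy: phi(d) = phi₀ e^(−βd) ⇒ phi₁/phi₂ = e^{β(d₂−d₁)} ⇒ β = ln(phi₁/phi₂)/(d₂−d₁)
β = ln(0.195/0.085) / (3.5 − 2.1) = ln(2.294) / 1.4 = 0.8303 / 1.4 = 0.5931 km⁻¹

0.593 km⁻¹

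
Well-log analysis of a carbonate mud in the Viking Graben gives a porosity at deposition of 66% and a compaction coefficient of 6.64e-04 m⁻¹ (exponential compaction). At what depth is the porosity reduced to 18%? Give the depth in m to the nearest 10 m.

Working in km (1 km = 1000 m; c in km⁻¹ = c in m⁻¹ × 1000):
Invert Athy's law: d = ln(n₀/n) / c
d = ln(0.66/0.18) / 0.664 = ln(3.667) / 0.664 = 1.2993 / 0.664 = 1.957 km

1960 m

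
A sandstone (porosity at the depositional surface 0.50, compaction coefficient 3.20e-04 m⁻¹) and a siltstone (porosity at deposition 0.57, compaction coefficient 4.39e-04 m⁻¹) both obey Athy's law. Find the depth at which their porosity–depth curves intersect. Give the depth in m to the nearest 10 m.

Working in km (1 km = 1000 m; c in km⁻¹ = c in m⁻¹ × 1000):
Set phi₀ₐ e^(−cₐz) = phi₀ᵦ e^(−cᵦz) ⇒ ln(phi₀ₐ/phi₀ᵦ) = (cₐ − cᵦ)·z
z = ln(0.5/0.57) / (0.32 − 0.439) = -0.1310 / -0.119 = 1.101 km

1100 m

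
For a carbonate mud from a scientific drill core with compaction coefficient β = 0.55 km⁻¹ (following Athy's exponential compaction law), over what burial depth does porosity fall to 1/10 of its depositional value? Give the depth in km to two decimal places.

phi/phi₀ = 1/10 ⇒ exp(−β·z) = 1/10 ⇒ z = ln(10) / β
z = 2.3026 / 0.55 = 4.187 km

4.19 km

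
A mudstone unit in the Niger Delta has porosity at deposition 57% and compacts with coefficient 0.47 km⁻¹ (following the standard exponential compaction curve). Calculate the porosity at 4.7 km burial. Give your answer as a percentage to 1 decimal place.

φ = φ₀·exp(−β·Z) = 0.57 × exp(−0.47 × 4.7) = 0.57 × exp(−2.209)
  = 0.57 × 0.1098 = 0.0626

6.3%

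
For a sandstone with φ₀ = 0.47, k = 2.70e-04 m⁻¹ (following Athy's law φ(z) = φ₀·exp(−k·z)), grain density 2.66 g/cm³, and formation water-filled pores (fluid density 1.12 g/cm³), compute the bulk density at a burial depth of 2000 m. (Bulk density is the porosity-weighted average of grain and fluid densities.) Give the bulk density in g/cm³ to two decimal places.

Working in km (1 km = 1000 m; k in km⁻¹ = k in m⁻¹ × 1000):
Porosity at depth: φ = 0.47·exp(−0.27×2) = 0.47×0.5827 = 0.2739
Bulk density: ρ_b = (1−φ)ρ_g + φ·ρ_f = 0.7261×2.66 + 0.2739×1.12
       = 1.931 + 0.307 = 2.238 g/cm³

2.24 g/cm³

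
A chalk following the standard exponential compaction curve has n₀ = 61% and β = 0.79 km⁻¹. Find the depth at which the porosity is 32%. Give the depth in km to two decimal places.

0.82 km

Invert Athy's law: Z = ln(n₀/n) / β
Z = ln(0.61/0.32) / 0.79 = ln(1.906) / 0.79 = 0.6451 / 0.79 = 0.817 km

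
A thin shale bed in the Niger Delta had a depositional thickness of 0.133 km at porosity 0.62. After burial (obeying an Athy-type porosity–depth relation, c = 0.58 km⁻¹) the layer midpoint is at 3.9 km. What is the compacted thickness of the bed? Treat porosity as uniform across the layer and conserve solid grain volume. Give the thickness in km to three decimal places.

0.054 km

Porosity at 3.9 km: phi = 0.62·exp(−0.58×3.9) = 0.0646
Solid-volume conservation: h(1−phi) = h₀(1−phi₀) ⇒ h = h₀·(1−phi₀)/(1−phi)
h = 0.133 × (1 − 0.62)/(1 − 0.0646) = 0.133 × 0.4062 = 0.0540 km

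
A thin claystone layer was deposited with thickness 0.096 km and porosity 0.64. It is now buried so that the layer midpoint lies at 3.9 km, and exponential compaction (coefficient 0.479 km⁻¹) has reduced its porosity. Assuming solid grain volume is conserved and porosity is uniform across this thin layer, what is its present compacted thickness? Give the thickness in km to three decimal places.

Porosity at 3.9 km: φ = 0.64·exp(−0.479×3.9) = 0.0988
Solid-volume conservation: h(1−φ) = h₀(1−φ₀) ⇒ h = h₀·(1−φ₀)/(1−φ)
h = 0.096 × (1 − 0.64)/(1 − 0.0988) = 0.096 × 0.3995 = 0.0384 km

0.038 km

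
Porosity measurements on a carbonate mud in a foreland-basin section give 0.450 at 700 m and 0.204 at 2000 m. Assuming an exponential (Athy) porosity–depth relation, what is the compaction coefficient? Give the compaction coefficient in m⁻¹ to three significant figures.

Working in km (1 km = 1000 m; c in km⁻¹ = c in m⁻¹ × 1000):
Athy: n(d) = n₀ e^(−cd) ⇒ n₁/n₂ = e^{c(d₂−d₁)} ⇒ c = ln(n₁/n₂)/(d₂−d₁)
c = ln(0.45/0.204) / (2 − 0.7) = ln(2.206) / 1.3 = 0.7911 / 1.3 = 0.6086 km⁻¹

0.000609 m⁻¹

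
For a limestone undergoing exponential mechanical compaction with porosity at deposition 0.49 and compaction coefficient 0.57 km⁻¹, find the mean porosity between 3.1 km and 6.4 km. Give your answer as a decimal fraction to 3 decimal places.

0.038

⟨phi⟩ = (1/(z₂−z₁)) ∫ phi₀ e^(−cz) dz = phi₀·(e^(−c·z₁) − e^(−c·z₂)) / (c·(z₂−z₁))
e^(−0.57×3.1) = 0.1708; e^(−0.57×6.4) = 0.0260
⟨phi⟩ = 0.49 × (0.1708 − 0.0260) / (0.57 × 3.3) = 0.49 × 0.0770 = 0.0377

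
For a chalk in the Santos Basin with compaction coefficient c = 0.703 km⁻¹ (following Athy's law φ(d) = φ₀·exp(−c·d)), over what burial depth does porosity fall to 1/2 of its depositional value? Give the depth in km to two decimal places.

φ/φ₀ = 1/2 ⇒ exp(−c·d) = 1/2 ⇒ d = ln(2) / c
d = 0.6931 / 0.703 = 0.986 km

0.99 km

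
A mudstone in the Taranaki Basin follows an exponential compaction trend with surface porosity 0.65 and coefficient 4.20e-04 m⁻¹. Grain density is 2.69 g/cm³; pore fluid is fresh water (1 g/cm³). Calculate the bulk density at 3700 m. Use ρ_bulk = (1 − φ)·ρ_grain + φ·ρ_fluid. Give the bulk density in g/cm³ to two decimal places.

2.46 g/cm³

Working in km (1 km = 1000 m; k in km⁻¹ = k in m⁻¹ × 1000):
Porosity at depth: phi = 0.65·exp(−0.42×3.7) = 0.65×0.2114 = 0.1374
Bulk density: ρ_b = (1−phi)ρ_g + phi·ρ_f = 0.8626×2.69 + 0.1374×1
       = 2.320 + 0.137 = 2.458 g/cm³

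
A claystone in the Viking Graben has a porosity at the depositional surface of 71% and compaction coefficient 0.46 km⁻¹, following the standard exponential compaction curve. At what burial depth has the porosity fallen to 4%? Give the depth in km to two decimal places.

6.25 km

Invert Athy's law: Z = ln(φ₀/φ) / β
Z = ln(0.71/0.04) / 0.46 = ln(17.75) / 0.46 = 2.8764 / 0.46 = 6.253 km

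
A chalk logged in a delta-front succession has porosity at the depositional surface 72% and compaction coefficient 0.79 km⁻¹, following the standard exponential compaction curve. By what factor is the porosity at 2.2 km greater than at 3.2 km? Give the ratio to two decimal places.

phi(z₁)/phi(z₂) = e^(−β·z₁)/e^(−β·z₂) = e^{β(z₂−z₁)}
= exp(0.79 × 1) = exp(0.79) = 2.2034

2.20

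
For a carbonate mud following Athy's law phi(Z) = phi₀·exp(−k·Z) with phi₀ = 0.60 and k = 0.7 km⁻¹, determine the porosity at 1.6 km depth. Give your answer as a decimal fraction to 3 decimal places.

0.196

phi = phi₀·exp(−k·Z) = 0.6 × exp(−0.7 × 1.6) = 0.6 × exp(−1.12)
  = 0.6 × 0.3263 = 0.1958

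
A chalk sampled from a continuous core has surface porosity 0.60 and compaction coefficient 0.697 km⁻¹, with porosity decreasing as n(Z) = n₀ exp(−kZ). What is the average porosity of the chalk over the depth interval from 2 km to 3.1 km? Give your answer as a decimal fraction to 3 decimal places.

0.104

⟨n⟩ = (1/(Z₂−Z₁)) ∫ n₀ e^(−kZ) dZ = n₀·(e^(−k·Z₁) − e^(−k·Z₂)) / (k·(Z₂−Z₁))
e^(−0.697×2) = 0.2481; e^(−0.697×3.1) = 0.1152
⟨n⟩ = 0.6 × (0.2481 − 0.1152) / (0.697 × 1.1) = 0.6 × 0.1733 = 0.1040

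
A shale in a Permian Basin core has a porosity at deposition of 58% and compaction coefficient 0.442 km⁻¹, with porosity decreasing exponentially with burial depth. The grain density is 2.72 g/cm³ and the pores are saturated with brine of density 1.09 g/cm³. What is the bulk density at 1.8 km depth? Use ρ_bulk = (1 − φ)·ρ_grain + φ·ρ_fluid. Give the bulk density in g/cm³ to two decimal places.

2.29 g/cm³

Porosity at depth: φ = 0.58·exp(−0.442×1.8) = 0.58×0.4513 = 0.2618
Bulk density: ρ_b = (1−φ)ρ_g + φ·ρ_f = 0.7382×2.72 + 0.2618×1.09
       = 2.008 + 0.285 = 2.293 g/cm³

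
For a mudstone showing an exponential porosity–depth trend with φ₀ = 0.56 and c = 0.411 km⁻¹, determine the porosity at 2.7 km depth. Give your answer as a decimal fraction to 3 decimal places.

0.185

φ = φ₀·exp(−c·z) = 0.56 × exp(−0.411 × 2.7) = 0.56 × exp(−1.11)
  = 0.56 × 0.3297 = 0.1846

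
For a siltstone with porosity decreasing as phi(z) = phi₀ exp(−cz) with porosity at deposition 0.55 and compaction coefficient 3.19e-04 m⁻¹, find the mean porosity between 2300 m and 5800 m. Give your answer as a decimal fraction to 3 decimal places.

Working in km (1 km = 1000 m; c in km⁻¹ = c in m⁻¹ × 1000):
⟨phi⟩ = (1/(z₂−z₁)) ∫ phi₀ e^(−cz) dz = phi₀·(e^(−c·z₁) − e^(−c·z₂)) / (c·(z₂−z₁))
e^(−0.319×2.3) = 0.4801; e^(−0.319×5.8) = 0.1572
⟨phi⟩ = 0.55 × (0.4801 − 0.1572) / (0.319 × 3.5) = 0.55 × 0.2892 = 0.1591

0.159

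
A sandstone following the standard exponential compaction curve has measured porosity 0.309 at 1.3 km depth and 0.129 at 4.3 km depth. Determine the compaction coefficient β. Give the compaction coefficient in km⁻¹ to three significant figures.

Athy: phi(z) = phi₀ e^(−βz) ⇒ phi₁/phi₂ = e^{β(z₂−z₁)} ⇒ β = ln(phi₁/phi₂)/(z₂−z₁)
β = ln(0.309/0.129) / (4.3 − 1.3) = ln(2.395) / 3 = 0.8735 / 3 = 0.2912 km⁻¹

0.291 km⁻¹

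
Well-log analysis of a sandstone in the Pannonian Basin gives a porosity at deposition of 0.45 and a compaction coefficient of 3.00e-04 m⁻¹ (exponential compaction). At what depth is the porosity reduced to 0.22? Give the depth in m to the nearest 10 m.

Working in km (1 km = 1000 m; c in km⁻¹ = c in m⁻¹ × 1000):
Invert Athy's law: z = ln(φ₀/φ) / c
z = ln(0.45/0.22) / 0.3 = ln(2.045) / 0.3 = 0.7156 / 0.3 = 2.385 km

2390 m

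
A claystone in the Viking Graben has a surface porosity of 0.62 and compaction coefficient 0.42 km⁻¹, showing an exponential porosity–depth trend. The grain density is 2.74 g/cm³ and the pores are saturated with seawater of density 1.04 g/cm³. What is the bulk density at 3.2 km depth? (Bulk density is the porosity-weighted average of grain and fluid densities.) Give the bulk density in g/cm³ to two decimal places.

2.47 g/cm³

Porosity at depth: φ = 0.62·exp(−0.42×3.2) = 0.62×0.2608 = 0.1617
Bulk density: ρ_b = (1−φ)ρ_g + φ·ρ_f = 0.8383×2.74 + 0.1617×1.04
       = 2.297 + 0.168 = 2.465 g/cm³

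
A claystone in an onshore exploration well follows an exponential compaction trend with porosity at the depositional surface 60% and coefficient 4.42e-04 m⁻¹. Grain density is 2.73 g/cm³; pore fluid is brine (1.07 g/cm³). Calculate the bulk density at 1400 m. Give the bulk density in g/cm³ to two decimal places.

2.19 g/cm³

Working in km (1 km = 1000 m; β in km⁻¹ = β in m⁻¹ × 1000):
Porosity at depth: phi = 0.6·exp(−0.442×1.4) = 0.6×0.5386 = 0.3232
Bulk density: ρ_b = (1−phi)ρ_g + phi·ρ_f = 0.6768×2.73 + 0.3232×1.07
       = 1.848 + 0.346 = 2.194 g/cm³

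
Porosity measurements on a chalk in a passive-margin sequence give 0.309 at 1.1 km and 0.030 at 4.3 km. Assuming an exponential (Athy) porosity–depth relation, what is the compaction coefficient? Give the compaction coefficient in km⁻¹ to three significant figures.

0.729 km⁻¹

Athy: φ(Z) = φ₀ e^(−kZ) ⇒ φ₁/φ₂ = e^{k(Z₂−Z₁)} ⇒ k = ln(φ₁/φ₂)/(Z₂−Z₁)
k = ln(0.309/0.03) / (4.3 − 1.1) = ln(10.3) / 3.2 = 2.3321 / 3.2 = 0.7288 km⁻¹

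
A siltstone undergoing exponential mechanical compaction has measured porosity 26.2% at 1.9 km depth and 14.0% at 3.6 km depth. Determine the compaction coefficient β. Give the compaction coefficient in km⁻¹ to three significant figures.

Athy: phi(z) = phi₀ e^(−βz) ⇒ phi₁/phi₂ = e^{β(z₂−z₁)} ⇒ β = ln(phi₁/phi₂)/(z₂−z₁)
β = ln(0.262/0.14) / (3.6 − 1.9) = ln(1.871) / 1.7 = 0.6267 / 1.7 = 0.3686 km⁻¹

0.369 km⁻¹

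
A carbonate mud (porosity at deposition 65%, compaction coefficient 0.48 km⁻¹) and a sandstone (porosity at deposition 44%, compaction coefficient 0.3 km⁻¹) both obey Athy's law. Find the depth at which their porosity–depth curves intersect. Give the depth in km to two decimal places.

2.17 km

Set phi₀ₐ e^(−kₐZ) = phi₀ᵦ e^(−kᵦZ) ⇒ ln(phi₀ₐ/phi₀ᵦ) = (kₐ − kᵦ)·Z
Z = ln(0.65/0.44) / (0.48 − 0.3) = 0.3902 / 0.18 = 2.168 km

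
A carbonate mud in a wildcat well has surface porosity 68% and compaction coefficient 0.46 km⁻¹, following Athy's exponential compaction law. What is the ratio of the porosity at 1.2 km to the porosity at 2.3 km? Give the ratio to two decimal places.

phi(z₁)/phi(z₂) = e^(−k·z₁)/e^(−k·z₂) = e^{k(z₂−z₁)}
= exp(0.46 × 1.1) = exp(0.506) = 1.6586

1.66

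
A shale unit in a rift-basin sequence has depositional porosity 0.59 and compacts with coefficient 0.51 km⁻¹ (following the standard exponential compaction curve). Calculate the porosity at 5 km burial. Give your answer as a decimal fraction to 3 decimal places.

φ = φ₀·exp(−β·z) = 0.59 × exp(−0.51 × 5) = 0.59 × exp(−2.55)
  = 0.59 × 0.0781 = 0.0461

0.046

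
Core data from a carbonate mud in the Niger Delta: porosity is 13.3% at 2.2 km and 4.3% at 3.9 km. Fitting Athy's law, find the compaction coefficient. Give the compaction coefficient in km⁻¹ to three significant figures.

Athy: n(z) = n₀ e^(−cz) ⇒ n₁/n₂ = e^{c(z₂−z₁)} ⇒ c = ln(n₁/n₂)/(z₂−z₁)
c = ln(0.133/0.043) / (3.9 − 2.2) = ln(3.093) / 1.7 = 1.1291 / 1.7 = 0.6642 km⁻¹

0.664 km⁻¹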